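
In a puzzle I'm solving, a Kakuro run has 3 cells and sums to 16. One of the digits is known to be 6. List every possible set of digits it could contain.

3 distinct digits from 1–9 sum between 6 and 24.
Keeping only sets containing 6.

{1,6,9}; {2,6,8}; {3,6,7}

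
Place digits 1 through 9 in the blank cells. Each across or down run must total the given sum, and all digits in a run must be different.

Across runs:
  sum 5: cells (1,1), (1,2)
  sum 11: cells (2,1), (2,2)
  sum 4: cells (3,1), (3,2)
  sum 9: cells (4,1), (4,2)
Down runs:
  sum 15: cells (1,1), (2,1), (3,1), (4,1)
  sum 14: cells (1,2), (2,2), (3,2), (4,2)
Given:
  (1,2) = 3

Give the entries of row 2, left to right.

9, 2

4 in 2 cells must be {1,3}.
(1,1) = 5 − 3 = 2 completes the 5 across.
(3,2) = 1: the only remaining digit allowed by both the 4 across and the 14 down.
(3,1) = 4 − 1 = 3 completes the 4 across.
No cell is forced outright now. (2,1) can only be 4 or 6 or 9 (the digits allowed by both its 11 across and its 15 down). If (2,1) = 4: then (2,2) would have to be in {7} for the 11 across but in {2,4,6,8} for the 14 down — contradiction. If (2,1) = 6: then (2,2) would have to be in {5} for the 11 across but in {2,4,6,8} for the 14 down — contradiction. So (2,1) = 9.
(2,2) = 11 − 9 = 2 completes the 11 across.
(4,1) = 15 − 14 = 1 completes the 15 down.
(4,2) = 9 − 1 = 8 completes the 9 across.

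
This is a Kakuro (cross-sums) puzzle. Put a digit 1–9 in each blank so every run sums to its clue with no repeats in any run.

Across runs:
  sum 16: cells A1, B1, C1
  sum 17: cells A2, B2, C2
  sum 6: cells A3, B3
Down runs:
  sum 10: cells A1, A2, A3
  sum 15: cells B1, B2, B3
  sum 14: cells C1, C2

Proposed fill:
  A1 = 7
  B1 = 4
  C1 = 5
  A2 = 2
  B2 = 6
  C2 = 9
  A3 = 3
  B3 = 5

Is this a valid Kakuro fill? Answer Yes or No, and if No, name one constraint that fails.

No — the down run A1–A3 sums to 12, not 10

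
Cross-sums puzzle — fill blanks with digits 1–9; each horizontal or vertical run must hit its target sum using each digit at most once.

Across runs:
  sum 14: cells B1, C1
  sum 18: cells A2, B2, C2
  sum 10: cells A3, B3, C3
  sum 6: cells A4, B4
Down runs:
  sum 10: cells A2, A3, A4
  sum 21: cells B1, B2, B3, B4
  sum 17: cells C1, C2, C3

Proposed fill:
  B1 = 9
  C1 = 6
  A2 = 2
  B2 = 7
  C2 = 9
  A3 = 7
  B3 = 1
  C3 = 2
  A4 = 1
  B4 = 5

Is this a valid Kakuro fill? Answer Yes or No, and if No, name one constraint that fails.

No — the down run B1–B4 sums to 22, not 21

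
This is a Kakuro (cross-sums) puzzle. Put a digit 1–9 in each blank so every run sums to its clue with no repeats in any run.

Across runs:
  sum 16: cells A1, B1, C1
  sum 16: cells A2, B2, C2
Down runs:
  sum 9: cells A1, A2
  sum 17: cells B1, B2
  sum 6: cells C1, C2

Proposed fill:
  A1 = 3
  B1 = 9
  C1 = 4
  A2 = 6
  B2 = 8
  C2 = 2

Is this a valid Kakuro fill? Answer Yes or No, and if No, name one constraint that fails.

Across: 3+9+4=16; 6+8+2=16. Down: 3+6=9; 9+8=17; 4+2=6. No digit repeats within any run.

Yes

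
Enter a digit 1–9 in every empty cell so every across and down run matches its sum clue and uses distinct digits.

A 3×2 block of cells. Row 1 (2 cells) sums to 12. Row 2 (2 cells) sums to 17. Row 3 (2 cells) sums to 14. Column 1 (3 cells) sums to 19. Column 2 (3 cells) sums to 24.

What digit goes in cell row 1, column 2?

7

17 in 2 cells must be {8,9}; 24 in 3 cells must be {7,8,9}.
Nothing is forced directly, so branch on (2,1), whose candidates are 8 or 9. If (2,1) = 9: that forces (2,2) = 8, (3,2) = 9, (1,2) = 7, after which (3,1) would have to be in {5} for the 14 across but in {2,3,4,6,7,8} for the 19 down — contradiction. So (2,1) = 8.
(2,2) = 17 − 8 = 9 completes the 17 across.
Given what's placed, (3,2) must be 8 to fit the 14 across and 24 down.
(1,2) = 24 − 17 = 7 completes the 24 down.
(3,1) = 14 − 8 = 6 completes the 14 across.
(1,1) = 12 − 7 = 5 completes the 12 across.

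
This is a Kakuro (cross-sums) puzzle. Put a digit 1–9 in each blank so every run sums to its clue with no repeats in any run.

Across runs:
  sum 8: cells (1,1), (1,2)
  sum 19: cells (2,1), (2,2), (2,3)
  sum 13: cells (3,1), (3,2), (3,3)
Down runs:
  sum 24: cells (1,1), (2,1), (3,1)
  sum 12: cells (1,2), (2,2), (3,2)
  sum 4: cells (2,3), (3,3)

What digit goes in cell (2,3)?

3

24 in 3 cells must be {7,8,9}; 4 in 2 cells must be {1,3}.
Only 7 fits (1,1) under both its across sum 8 and down sum 24.
(1,2) = 8 − 7 = 1 completes the 8 across.
The 19 across and the 4 down share only 3, so (2,3) = 3.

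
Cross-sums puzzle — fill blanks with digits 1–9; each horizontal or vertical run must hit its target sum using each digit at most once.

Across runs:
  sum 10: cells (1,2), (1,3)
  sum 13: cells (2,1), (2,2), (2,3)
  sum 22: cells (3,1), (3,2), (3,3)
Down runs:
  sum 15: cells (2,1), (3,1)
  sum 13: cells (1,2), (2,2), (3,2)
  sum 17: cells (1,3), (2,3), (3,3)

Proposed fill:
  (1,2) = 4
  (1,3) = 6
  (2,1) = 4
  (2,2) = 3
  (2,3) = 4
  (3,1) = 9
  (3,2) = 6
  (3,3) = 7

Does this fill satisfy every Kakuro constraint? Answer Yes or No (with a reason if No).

No — the down run (2,1)–(3,1) sums to 13, not 15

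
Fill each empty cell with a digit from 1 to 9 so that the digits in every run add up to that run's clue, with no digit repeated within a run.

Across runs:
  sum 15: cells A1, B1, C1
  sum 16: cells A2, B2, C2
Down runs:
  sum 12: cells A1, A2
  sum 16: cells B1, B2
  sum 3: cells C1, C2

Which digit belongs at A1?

4

16 in 2 cells must be {7,9}; 3 in 2 cells must be {1,2}.
Nothing is forced directly, so branch on C1, whose candidates are 1 or 2. If C1 = 1: that forces B1 = 9, B2 = 7, after which C2 would have to be in {1,3,4,5,6,8} for the 16 across but in {2} for the 3 down — contradiction. So C1 = 2.
C2 = 3 − 2 = 1 completes the 3 down.
Nothing is forced directly, so branch on B1, whose candidates are 7 or 9. If B1 = 7: then A1 would have to be in {6} for the 15 across but in {3,4,5,7,8,9} for the 12 down — contradiction. So B1 = 9.
A1 = 15 − 11 = 4 completes the 15 across.
A2 = 12 − 4 = 8 completes the 12 down.
B2 = 16 − 9 = 7 completes the 16 across.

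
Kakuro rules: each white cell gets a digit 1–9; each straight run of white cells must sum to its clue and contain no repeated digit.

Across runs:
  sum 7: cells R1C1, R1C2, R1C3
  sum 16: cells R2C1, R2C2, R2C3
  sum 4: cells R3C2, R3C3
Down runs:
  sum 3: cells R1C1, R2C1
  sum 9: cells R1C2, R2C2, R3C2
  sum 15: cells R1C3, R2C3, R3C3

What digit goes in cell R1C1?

7 in 3 cells must be {1,2,4}; 4 in 2 cells must be {1,3}; 3 in 2 cells must be {1,2}.
Nothing is forced directly, so branch on R3C3, whose candidates are 1 or 3. If R3C3 = 1: then R1C3 would have to be in {1,2,4} for the 7 across but in {5,6,8,9} for the 15 down — contradiction. So R3C3 = 3.
Given what's placed, R1C3 must be 4 to fit the 7 across and 15 down.
R2C3 = 15 − 7 = 8 completes the 15 down.
R3C2 = 4 − 3 = 1 completes the 4 across.
R1C2 = 2: the only remaining digit allowed by both the 7 across and the 9 down.
R2C2 = 9 − 3 = 6 completes the 9 down.
R1C1 = 7 − 6 = 1 completes the 7 across.

1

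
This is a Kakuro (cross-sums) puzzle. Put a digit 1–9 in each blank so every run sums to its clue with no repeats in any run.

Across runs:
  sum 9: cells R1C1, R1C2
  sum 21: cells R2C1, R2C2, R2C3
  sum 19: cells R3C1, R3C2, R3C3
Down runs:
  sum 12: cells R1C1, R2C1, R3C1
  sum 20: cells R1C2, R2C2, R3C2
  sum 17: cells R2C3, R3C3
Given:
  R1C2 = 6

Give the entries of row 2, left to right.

7, 5, 9

17 in 2 cells must be {8,9}.
R1C1 = 9 − 6 = 3 completes the 9 across.
No cell is forced outright now. R3C3 can only be 8 or 9 (the digits allowed by both its 19 across and its 17 down). If R3C3 = 9: that forces R2C3 = 8, after which R3C2 would have to be in {2,3,4,6,7,8} for the 19 across but in {5,9} for the 20 down — contradiction. So R3C3 = 8.
R2C3 = 17 − 8 = 9 completes the 17 down.
R2C2 = 5: the only remaining digit allowed by both the 21 across and the 20 down.
R3C2 = 20 − 11 = 9 completes the 20 down.
R2C1 = 21 − 14 = 7 completes the 21 across.
R3C1 = 19 − 17 = 2 completes the 19 across.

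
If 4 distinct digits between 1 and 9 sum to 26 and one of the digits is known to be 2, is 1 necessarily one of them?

The only way to make 26 from 4 distinct digits under that restriction is {2,7,8,9}, which does not contain 1.

No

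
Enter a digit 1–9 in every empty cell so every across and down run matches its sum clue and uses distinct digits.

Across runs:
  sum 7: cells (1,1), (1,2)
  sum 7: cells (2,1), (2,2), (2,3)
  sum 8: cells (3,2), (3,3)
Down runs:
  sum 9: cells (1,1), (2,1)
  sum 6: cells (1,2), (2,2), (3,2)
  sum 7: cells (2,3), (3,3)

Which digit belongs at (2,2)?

1

7 in 3 cells must be {1,2,4}; 6 in 3 cells must be {1,2,3}.
Nothing is forced directly, so branch on (2,1), whose candidates are 1 or 2 or 4. If (2,1) = 1: then (1,1) would have to be in {1,2,3,4,5,6} for the 7 across but in {8} for the 9 down — contradiction. If (2,1) = 2: then (1,1) would have to be in {1,2,3,4,5,6} for the 7 across but in {7} for the 9 down — contradiction. So (2,1) = 4.
(1,1) = 9 − 4 = 5 completes the 9 down.
(1,2) = 7 − 5 = 2 completes the 7 across.
(2,2) = 1: the only remaining digit allowed by both the 7 across and the 6 down.
(2,3) = 7 − 5 = 2 completes the 7 across.
(3,2) = 6 − 3 = 3 completes the 6 down.
(3,3) = 8 − 3 = 5 completes the 8 across.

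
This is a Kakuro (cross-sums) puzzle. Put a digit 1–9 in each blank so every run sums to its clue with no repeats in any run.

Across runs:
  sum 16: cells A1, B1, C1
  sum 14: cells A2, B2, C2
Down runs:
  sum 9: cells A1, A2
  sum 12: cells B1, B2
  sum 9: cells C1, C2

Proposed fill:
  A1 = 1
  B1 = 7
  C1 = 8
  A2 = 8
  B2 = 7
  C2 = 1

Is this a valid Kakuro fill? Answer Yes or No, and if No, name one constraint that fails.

No — the down run B1–B2 sums to 14, not 12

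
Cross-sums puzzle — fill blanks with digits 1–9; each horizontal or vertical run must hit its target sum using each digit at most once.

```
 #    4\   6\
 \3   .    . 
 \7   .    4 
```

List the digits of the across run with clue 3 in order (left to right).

1 2

3 in 2 cells must be {1,2}; 4 in 2 cells must be {1,3}.
The 3 across and the 4 down share only 1, so R1C1 = 1.
R1C2 = 3 − 1 = 2 completes the 3 across.
R2C1 = 7 − 4 = 3 completes the 7 across.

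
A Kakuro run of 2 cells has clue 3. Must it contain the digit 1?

The only way to make 3 from 2 distinct digits is {1,2}, which contains 1.

Yes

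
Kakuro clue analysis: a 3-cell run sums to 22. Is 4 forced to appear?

Counterexample: {5,8,9} sums to 22 without using 4.

No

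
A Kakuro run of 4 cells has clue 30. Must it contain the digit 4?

No

The only way to make 30 from 4 distinct digits is {6,7,8,9}, which does not contain 4.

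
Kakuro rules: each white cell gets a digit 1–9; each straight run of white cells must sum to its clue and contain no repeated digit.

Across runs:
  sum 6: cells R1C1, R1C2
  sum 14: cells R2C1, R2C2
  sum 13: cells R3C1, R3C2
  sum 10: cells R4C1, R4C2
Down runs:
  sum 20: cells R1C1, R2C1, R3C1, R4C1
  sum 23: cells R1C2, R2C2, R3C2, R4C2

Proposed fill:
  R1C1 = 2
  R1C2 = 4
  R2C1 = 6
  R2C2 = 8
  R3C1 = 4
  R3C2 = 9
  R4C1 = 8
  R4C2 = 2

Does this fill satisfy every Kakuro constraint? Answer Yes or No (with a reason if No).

Across: 2+4=6; 6+8=14; 4+9=13; 8+2=10. Down: 2+6+4+8=20; 4+8+9+2=23. No digit repeats within any run.

Yes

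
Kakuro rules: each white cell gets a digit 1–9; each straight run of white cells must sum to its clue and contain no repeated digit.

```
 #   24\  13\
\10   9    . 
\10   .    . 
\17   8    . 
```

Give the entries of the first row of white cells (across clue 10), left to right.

17 in 2 cells must be {8,9}; 24 in 3 cells must be {7,8,9}.
R1C2 = 10 − 9 = 1 completes the 10 across.
R2C1 = 24 − 17 = 7 completes the 24 down.
R2C2 = 10 − 7 = 3 completes the 10 across.
R3C2 = 17 − 8 = 9 completes the 17 across.

9 1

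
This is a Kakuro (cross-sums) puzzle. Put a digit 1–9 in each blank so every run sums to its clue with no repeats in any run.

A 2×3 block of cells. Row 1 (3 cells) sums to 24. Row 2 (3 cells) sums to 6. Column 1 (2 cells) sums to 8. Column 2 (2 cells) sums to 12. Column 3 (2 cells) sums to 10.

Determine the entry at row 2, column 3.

24 in 3 cells must be {7,8,9}; 6 in 3 cells must be {1,2,3}.
The 24 across and the 8 down share only 7, so (1,1) = 7.
(2,1) = 8 − 7 = 1 completes the 8 down.
Given what's placed, (2,2) must be 3 to fit the 6 across and 12 down.
(2,3) = 6 − 4 = 2 completes the 6 across.
(1,2) = 12 − 3 = 9 completes the 12 down.
(1,3) = 24 − 16 = 8 completes the 24 across.

2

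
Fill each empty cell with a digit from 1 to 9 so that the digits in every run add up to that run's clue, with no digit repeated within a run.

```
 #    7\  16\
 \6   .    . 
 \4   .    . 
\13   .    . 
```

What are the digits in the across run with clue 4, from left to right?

1, 3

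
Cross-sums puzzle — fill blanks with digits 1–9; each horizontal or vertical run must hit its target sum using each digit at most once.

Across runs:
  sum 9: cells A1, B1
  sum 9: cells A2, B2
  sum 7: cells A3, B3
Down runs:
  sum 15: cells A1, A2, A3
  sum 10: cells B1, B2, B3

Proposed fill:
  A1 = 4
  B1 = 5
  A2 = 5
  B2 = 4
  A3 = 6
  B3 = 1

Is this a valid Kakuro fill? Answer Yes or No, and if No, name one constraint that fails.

Yes

Across: 4+5=9; 5+4=9; 6+1=7. Down: 4+5+6=15; 5+4+1=10. No digit repeats within any run.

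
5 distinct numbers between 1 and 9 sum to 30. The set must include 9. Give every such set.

{1,5,7,8,9}; {2,4,7,8,9}; {2,5,6,8,9}; {3,4,6,8,9}; {3,5,6,7,9}

5 distinct digits from 1–9 sum between 15 and 35.
Keeping only sets containing 9.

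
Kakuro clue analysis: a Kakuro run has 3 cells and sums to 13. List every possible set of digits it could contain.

{1,3,9}; {1,4,8}; {1,5,7}; {2,3,8}; {2,4,7}; {2,5,6}; {3,4,6}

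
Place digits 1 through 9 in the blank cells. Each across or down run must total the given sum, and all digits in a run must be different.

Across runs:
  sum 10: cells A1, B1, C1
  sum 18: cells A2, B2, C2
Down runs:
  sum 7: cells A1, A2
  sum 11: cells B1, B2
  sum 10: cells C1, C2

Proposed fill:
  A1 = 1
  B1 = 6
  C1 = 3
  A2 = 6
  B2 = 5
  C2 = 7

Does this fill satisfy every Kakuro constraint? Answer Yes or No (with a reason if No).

Yes

Across: 1+6+3=10; 6+5+7=18. Down: 1+6=7; 6+5=11; 3+7=10. No digit repeats within any run.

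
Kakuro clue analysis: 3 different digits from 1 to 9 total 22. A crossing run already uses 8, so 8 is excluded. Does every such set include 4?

No

The only way to make 22 from 3 distinct digits under that restriction is {6,7,9}, which does not contain 4.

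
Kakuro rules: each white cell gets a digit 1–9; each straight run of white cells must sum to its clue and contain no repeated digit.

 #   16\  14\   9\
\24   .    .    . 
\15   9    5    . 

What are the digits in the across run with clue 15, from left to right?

24 in 3 cells must be {7,8,9}; 16 in 2 cells must be {7,9}.
R1C1 = 16 − 9 = 7 completes the 16 down.
R1C2 = 14 − 5 = 9 completes the 14 down.
R1C3 = 24 − 16 = 8 completes the 24 across.
R2C3 = 15 − 14 = 1 completes the 15 across.

9 5 1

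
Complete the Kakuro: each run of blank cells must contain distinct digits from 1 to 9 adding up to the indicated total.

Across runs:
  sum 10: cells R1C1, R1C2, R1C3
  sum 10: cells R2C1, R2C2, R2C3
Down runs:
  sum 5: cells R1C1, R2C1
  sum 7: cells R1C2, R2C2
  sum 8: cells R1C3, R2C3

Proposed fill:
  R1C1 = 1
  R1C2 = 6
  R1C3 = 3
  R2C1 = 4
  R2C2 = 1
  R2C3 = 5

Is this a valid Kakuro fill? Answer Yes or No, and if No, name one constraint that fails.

Across: 1+6+3=10; 4+1+5=10. Down: 1+4=5; 6+1=7; 3+5=8. No digit repeats within any run.

Yes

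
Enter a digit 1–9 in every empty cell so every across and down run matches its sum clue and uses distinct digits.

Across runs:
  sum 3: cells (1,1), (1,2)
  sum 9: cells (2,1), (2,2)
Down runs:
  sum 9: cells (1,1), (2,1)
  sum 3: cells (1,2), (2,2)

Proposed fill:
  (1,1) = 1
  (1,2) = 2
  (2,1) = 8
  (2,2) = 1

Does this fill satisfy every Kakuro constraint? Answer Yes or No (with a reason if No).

Across: 1+2=3; 8+1=9. Down: 1+8=9; 2+1=3. No digit repeats within any run.

Yes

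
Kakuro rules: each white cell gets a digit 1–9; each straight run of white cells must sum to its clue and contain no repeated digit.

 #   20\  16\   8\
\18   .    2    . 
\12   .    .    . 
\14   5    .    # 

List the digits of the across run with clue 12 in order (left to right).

6 5 1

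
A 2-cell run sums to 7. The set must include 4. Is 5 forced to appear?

No

The only way to make 7 from 2 distinct digits under that restriction is {3,4}, which does not contain 5.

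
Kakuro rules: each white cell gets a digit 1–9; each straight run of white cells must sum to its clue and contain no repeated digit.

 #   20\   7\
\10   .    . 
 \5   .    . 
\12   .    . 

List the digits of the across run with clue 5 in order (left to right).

7 in 3 cells must be {1,2,4}.
The 12 across and the 7 down share only 4, so R3C2 = 4.
R3C1 = 12 − 4 = 8 completes the 12 across.
Given what's placed, R2C1 must be 3 to fit the 5 across and 20 down.
R2C2 = 5 − 3 = 2 completes the 5 across.
R1C1 = 20 − 11 = 9 completes the 20 down.
R1C2 = 10 − 9 = 1 completes the 10 across.

3 2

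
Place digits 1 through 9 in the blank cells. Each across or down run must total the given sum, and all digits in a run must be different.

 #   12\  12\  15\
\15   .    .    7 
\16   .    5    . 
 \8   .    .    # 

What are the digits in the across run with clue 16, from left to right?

3, 5, 8

R2C3 = 15 − 7 = 8 completes the 15 down.
R2C1 = 16 − 13 = 3 completes the 16 across.
No cell is forced outright now. R1C1 can only be 2 or 5 (the digits allowed by both its 15 across and its 12 down). If R1C1 = 5: that forces R1C2 = 3, after which R3C1 would have to be in {1,2,3,5,6,7} for the 8 across but in {4} for the 12 down — contradiction. So R1C1 = 2.
R1C2 = 15 − 9 = 6 completes the 15 across.
R3C1 = 12 − 5 = 7 completes the 12 down.
R3C2 = 8 − 7 = 1 completes the 8 across.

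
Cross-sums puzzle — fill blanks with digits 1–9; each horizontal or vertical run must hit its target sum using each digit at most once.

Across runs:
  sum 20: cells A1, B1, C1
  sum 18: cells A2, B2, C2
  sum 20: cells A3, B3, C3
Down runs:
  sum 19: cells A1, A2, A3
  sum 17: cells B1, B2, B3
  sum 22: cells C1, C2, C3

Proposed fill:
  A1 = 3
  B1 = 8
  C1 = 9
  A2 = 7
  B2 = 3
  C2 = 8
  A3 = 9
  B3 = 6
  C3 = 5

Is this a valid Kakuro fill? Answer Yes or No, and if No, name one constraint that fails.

Yes

Across: 3+8+9=20; 7+3+8=18; 9+6+5=20. Down: 3+7+9=19; 8+3+6=17; 9+8+5=22. No digit repeats within any run.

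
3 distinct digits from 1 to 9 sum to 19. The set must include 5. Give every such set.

3 distinct digits from 1–9 sum between 6 and 24.
Keeping only sets containing 5.
Only one set works: {5,6,8}.

{5,6,8}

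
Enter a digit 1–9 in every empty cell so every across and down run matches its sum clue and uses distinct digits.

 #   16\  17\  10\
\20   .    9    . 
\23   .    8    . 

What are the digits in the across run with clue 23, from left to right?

9, 8, 6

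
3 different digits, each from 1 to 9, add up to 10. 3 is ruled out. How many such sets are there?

3 distinct digits from 1–9 sum between 6 and 24.
Dropping sets that contain 3.
Enumerating: {1,2,7}, {1,4,5}.

2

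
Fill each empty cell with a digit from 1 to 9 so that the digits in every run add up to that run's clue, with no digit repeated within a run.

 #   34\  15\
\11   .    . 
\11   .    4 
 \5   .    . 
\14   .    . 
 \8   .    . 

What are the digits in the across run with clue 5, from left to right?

4 1

34 in 5 cells must be {4,6,7,8,9}; 15 in 5 cells must be {1,2,3,4,5}.
R2C1 = 11 − 4 = 7 completes the 11 across.
Given what's placed, R3C1 must be 4 to fit the 5 across and 34 down.
R3C2 = 5 − 4 = 1 completes the 5 across.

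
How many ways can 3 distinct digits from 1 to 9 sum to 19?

3 distinct digits from 1–9 sum between 6 and 24.
Enumerating: {2,8,9}, {3,7,9}, {4,6,9}, {4,7,8}, {5,6,8}.

5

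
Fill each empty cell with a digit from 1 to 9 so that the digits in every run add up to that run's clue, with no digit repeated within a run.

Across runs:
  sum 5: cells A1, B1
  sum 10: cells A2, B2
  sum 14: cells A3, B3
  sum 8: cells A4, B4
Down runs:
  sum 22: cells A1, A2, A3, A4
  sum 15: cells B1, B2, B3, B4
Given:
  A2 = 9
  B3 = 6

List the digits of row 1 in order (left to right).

2 3

B2 = 10 − 9 = 1 completes the 10 across.
A3 = 14 − 6 = 8 completes the 14 across.
B1 = 3: the only remaining digit allowed by both the 5 across and the 15 down.
B4 = 15 − 10 = 5 completes the 15 down.
A1 = 5 − 3 = 2 completes the 5 across.
A4 = 8 − 5 = 3 completes the 8 across.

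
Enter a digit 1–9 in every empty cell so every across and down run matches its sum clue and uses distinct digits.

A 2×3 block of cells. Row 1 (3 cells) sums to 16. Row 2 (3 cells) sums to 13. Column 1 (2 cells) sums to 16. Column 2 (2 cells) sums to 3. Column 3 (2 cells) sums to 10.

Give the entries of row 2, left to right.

16 in 2 cells must be {7,9}; 3 in 2 cells must be {1,2}.
Nothing is forced directly, so branch on (1,2), whose candidates are 1 or 2. If (1,2) = 2: that forces (1,1) = 9, after which (1,3) would have to be in {5} for the 16 across but in {1,2,3,4,6,7,8,9} for the 10 down — contradiction. So (1,2) = 1.
(2,2) = 3 − 1 = 2 completes the 3 down.
Given what's placed, (2,1) must be 7 to fit the 13 across and 16 down.
(2,3) = 13 − 9 = 4 completes the 13 across.
(1,1) = 16 − 7 = 9 completes the 16 down.
(1,3) = 16 − 10 = 6 completes the 16 across.

7, 2, 4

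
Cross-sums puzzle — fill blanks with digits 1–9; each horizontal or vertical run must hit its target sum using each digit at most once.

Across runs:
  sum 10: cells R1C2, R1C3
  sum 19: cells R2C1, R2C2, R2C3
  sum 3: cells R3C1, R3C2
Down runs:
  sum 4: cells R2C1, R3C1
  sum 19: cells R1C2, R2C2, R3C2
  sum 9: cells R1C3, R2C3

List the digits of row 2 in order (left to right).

3 in 2 cells must be {1,2}; 4 in 2 cells must be {1,3}.
The 19 across and the 4 down share only 3, so R2C1 = 3.
R2C3 = 7: the only remaining digit allowed by both the 19 across and the 9 down.
R3C1 = 4 − 3 = 1 completes the 4 down.
R3C2 = 3 − 1 = 2 completes the 3 across.
R1C3 = 9 − 7 = 2 completes the 9 down.
R2C2 = 19 − 10 = 9 completes the 19 across.
R1C2 = 10 − 2 = 8 completes the 10 across.

3, 9, 7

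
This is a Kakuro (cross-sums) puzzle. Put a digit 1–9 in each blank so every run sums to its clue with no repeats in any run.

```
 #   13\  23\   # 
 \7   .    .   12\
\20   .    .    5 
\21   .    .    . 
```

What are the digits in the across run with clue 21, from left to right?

5 9 7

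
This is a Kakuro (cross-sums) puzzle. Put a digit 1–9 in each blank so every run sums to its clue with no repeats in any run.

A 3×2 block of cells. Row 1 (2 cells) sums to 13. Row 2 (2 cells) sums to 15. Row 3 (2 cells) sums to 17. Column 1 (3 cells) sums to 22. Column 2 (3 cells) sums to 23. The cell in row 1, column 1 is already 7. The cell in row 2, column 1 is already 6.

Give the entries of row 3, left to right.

9, 8

17 in 2 cells must be {8,9}; 23 in 3 cells must be {6,8,9}.
(1,2) = 13 − 7 = 6 completes the 13 across.
(2,2) = 15 − 6 = 9 completes the 15 across.
(3,1) = 22 − 13 = 9 completes the 22 down.
(3,2) = 17 − 9 = 8 completes the 17 across.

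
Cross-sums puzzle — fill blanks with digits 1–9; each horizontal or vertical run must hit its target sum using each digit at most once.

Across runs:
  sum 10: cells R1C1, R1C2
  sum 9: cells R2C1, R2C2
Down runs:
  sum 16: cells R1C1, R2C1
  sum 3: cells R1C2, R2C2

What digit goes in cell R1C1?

16 in 2 cells must be {7,9}; 3 in 2 cells must be {1,2}.
The 9 across and the 16 down share only 7, so R2C1 = 7.
R2C2 = 9 − 7 = 2 completes the 9 across.
R1C1 = 16 − 7 = 9 completes the 16 down.
R1C2 = 10 − 9 = 1 completes the 10 across.

9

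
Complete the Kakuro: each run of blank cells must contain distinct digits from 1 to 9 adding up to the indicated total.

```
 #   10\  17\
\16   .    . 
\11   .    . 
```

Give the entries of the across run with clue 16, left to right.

7, 9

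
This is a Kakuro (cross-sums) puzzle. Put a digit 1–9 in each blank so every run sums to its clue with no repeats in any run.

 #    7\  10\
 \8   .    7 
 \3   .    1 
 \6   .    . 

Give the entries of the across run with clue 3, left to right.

2 1

3 in 2 cells must be {1,2}; 7 in 3 cells must be {1,2,4}.
R1C1 = 8 − 7 = 1 completes the 8 across.
R2C1 = 3 − 1 = 2 completes the 3 across.
R3C1 = 7 − 3 = 4 completes the 7 down.
R3C2 = 6 − 4 = 2 completes the 6 across.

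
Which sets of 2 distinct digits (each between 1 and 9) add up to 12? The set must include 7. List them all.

{5,7}

2 distinct digits from 1–9 sum between 3 and 17.
Keeping only sets containing 7.
Only one set works: {5,7}.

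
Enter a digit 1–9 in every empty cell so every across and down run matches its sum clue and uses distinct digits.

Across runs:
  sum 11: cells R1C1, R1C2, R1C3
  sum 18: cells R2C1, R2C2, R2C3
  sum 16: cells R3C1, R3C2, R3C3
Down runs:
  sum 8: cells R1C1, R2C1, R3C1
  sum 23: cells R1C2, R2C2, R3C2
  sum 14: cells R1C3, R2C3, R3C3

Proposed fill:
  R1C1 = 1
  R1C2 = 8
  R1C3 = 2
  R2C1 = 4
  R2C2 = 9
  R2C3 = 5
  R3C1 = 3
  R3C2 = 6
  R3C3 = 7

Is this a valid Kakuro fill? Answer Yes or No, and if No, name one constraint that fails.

Yes

Across: 1+8+2=11; 4+9+5=18; 3+6+7=16. Down: 1+4+3=8; 8+9+6=23; 2+5+7=14. No digit repeats within any run.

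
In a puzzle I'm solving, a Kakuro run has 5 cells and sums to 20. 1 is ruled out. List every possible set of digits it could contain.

{2,3,4,5,6}

5 distinct digits from 1–9 sum between 15 and 35.
Dropping sets that contain 1.
Only one set works: {2,3,4,5,6}.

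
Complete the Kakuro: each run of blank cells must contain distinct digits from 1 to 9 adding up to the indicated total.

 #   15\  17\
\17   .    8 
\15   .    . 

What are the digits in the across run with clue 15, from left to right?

17 in 2 cells must be {8,9}.
R1C1 = 17 − 8 = 9 completes the 17 across.
R2C1 = 15 − 9 = 6 completes the 15 down.
R2C2 = 15 − 6 = 9 completes the 15 across.

6 9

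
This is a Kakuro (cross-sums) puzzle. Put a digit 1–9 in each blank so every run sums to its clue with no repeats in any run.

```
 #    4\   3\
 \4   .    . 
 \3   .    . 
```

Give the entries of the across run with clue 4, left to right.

3 1

4 in 2 cells must be {1,3}; 3 in 2 cells must be {1,2}.
The 4 across and the 3 down share only 1, so R1C2 = 1.
The 3 across and the 4 down share only 1, so R2C1 = 1.
R2C2 = 3 − 1 = 2 completes the 3 across.
R1C1 = 4 − 1 = 3 completes the 4 across.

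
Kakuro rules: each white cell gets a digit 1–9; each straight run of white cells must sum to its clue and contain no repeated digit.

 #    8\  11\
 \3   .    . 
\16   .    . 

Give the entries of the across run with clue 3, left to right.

1 2

3 in 2 cells must be {1,2}; 16 in 2 cells must be {7,9}.
The 3 across and the 11 down share only 2, so R1C2 = 2.
The 16 across and the 8 down share only 7, so R2C1 = 7.
R2C2 = 16 − 7 = 9 completes the 16 across.
R1C1 = 3 − 2 = 1 completes the 3 across.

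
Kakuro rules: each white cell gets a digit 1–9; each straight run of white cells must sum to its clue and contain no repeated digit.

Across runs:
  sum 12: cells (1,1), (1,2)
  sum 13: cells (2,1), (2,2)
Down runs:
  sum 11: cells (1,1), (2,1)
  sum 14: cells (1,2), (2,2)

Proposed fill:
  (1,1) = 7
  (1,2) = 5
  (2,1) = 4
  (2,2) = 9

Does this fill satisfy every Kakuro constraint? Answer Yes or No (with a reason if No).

Across: 7+5=12; 4+9=13. Down: 7+4=11; 5+9=14. No digit repeats within any run.

Yes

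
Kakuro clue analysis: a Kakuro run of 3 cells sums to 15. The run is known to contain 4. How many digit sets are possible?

3 distinct digits from 1–9 sum between 6 and 24.
Keeping only sets containing 4.
Enumerating: {2,4,9}, {3,4,8}, {4,5,6}.

3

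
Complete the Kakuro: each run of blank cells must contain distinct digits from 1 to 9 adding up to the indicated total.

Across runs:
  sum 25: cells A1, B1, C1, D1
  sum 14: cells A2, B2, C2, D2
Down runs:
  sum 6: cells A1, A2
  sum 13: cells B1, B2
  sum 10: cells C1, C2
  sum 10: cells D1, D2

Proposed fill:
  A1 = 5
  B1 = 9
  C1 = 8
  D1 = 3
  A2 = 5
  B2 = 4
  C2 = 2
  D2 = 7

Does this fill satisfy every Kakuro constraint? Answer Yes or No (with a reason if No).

No — the across run A2–D2 sums to 18, not 14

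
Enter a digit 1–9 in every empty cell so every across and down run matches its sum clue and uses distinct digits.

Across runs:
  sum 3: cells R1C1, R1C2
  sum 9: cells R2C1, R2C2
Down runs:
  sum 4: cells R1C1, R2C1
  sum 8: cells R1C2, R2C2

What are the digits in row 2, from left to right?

3 6

3 in 2 cells must be {1,2}; 4 in 2 cells must be {1,3}.
The 3 across and the 4 down share only 1, so R1C1 = 1.
R1C2 = 3 − 1 = 2 completes the 3 across.
R2C1 = 4 − 1 = 3 completes the 4 down.
R2C2 = 9 − 3 = 6 completes the 9 across.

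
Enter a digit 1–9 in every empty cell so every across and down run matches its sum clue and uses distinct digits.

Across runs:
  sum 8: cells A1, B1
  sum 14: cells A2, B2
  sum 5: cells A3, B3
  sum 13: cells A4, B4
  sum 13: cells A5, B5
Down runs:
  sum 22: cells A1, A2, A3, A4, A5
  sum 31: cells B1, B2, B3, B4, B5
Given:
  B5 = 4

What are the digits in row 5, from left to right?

B3 = 3: the only remaining digit allowed by both the 5 across and the 31 down.
A5 = 13 − 4 = 9 completes the 13 across.

9 4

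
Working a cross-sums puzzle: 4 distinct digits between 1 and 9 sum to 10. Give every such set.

4 distinct digits from 1–9 sum between 10 and 30.
Only one set works: {1,2,3,4}.

{1,2,3,4}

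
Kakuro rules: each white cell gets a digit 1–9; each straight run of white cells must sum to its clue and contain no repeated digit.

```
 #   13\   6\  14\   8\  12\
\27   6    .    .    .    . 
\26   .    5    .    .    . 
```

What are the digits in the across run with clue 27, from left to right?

6 1 5 7 8

R1C2 = 6 − 5 = 1 completes the 6 down.
R2C1 = 13 − 6 = 7 completes the 13 down.
No cell is forced outright now. R2C3 can only be 8 or 9 (the digits allowed by both its 26 across and its 14 down). If R2C3 = 8: then R1C3 would have to be in {3,4,5,7,8,9} for the 27 across but in {6} for the 14 down — contradiction. So R2C3 = 9.
R1C3 = 14 − 9 = 5 completes the 14 down.
Given what's placed, R1C4 must be 7 to fit the 27 across and 8 down.
R1C5 = 27 − 19 = 8 completes the 27 across.
R2C4 = 8 − 7 = 1 completes the 8 down.
R2C5 = 26 − 22 = 4 completes the 26 across.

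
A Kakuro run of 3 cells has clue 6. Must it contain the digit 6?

The only way to make 6 from 3 distinct digits is {1,2,3}, which does not contain 6.

No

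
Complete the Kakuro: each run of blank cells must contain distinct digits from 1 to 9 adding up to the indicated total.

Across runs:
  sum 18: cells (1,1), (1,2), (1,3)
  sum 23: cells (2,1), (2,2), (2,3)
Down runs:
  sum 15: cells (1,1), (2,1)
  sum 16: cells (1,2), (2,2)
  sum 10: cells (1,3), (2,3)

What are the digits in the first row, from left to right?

23 in 3 cells must be {6,8,9}; 16 in 2 cells must be {7,9}.
The 23 across and the 16 down share only 9, so (2,2) = 9.
(1,2) = 16 − 9 = 7 completes the 16 down.
Nothing is forced directly, so branch on (2,1), whose candidates are 6 or 8. If (2,1) = 8: then (1,1) would have to be in {2,3,5,6,8,9} for the 18 across but in {7} for the 15 down — contradiction. So (2,1) = 6.
(1,1) = 15 − 6 = 9 completes the 15 down.
(1,3) = 18 − 16 = 2 completes the 18 across.
(2,3) = 23 − 15 = 8 completes the 23 across.

9 7 2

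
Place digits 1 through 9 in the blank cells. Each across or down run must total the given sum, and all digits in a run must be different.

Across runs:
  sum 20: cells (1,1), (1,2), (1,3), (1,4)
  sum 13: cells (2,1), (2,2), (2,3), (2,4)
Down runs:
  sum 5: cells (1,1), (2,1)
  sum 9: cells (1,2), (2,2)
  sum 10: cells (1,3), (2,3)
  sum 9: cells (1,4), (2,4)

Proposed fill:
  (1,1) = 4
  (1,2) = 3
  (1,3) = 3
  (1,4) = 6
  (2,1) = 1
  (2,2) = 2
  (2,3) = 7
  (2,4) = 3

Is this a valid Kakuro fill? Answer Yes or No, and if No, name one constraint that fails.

No — the down run (1,2)–(2,2) sums to 5, not 9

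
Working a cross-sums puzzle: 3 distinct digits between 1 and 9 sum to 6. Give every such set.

3 distinct digits from 1–9 sum between 6 and 24.
Only one set works: {1,2,3}.

{1,2,3}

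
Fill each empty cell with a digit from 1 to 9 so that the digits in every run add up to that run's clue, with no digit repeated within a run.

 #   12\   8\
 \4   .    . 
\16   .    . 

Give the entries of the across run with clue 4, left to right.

3 1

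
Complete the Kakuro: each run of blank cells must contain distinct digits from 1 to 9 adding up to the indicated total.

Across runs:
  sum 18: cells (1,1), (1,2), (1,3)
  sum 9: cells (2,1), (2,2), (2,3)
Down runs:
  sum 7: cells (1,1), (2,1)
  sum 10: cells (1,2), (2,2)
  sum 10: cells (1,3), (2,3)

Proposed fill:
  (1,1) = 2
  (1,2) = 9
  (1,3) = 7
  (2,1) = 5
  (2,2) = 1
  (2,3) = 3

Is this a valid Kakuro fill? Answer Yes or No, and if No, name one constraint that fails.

Yes

Across: 2+9+7=18; 5+1+3=9. Down: 2+5=7; 9+1=10; 7+3=10. No digit repeats within any run.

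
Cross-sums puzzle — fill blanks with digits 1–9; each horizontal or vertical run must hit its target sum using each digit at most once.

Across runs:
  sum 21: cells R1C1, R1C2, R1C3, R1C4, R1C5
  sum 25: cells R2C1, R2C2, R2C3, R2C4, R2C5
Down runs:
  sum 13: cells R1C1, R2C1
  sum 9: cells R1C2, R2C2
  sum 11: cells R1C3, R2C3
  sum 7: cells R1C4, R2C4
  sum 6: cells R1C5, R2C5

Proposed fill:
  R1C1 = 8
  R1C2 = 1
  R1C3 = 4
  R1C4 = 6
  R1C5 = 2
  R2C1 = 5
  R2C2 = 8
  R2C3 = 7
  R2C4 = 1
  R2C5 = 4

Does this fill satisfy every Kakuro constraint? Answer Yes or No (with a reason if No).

Across: 8+1+4+6+2=21; 5+8+7+1+4=25. Down: 8+5=13; 1+8=9; 4+7=11; 6+1=7; 2+4=6. No digit repeats within any run.

Yes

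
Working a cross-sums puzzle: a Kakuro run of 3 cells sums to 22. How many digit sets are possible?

3 distinct digits from 1–9 sum between 6 and 24.
Enumerating: {5,8,9}, {6,7,9}.

2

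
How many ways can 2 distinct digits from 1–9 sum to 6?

2

2 distinct digits from 1–9 sum between 3 and 17.
Enumerating: {1,5}, {2,4}.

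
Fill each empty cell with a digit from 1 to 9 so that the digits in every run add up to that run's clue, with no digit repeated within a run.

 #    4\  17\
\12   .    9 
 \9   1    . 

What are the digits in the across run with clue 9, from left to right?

1 8

4 in 2 cells must be {1,3}; 17 in 2 cells must be {8,9}.
R1C1 = 12 − 9 = 3 completes the 12 across.
R2C2 = 9 − 1 = 8 completes the 9 across.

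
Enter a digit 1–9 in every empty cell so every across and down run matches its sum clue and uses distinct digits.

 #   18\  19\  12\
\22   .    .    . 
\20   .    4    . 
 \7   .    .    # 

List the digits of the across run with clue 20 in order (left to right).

9, 4, 7

R3C2 = 6: the only remaining digit allowed by both the 7 across and the 19 down.
R1C2 = 19 − 10 = 9 completes the 19 down.
R3C1 = 7 − 6 = 1 completes the 7 across.
Given what's placed, R1C1 must be 8 to fit the 22 across and 18 down.
R1C3 = 22 − 17 = 5 completes the 22 across.
R2C1 = 18 − 9 = 9 completes the 18 down.
R2C3 = 20 − 13 = 7 completes the 20 across.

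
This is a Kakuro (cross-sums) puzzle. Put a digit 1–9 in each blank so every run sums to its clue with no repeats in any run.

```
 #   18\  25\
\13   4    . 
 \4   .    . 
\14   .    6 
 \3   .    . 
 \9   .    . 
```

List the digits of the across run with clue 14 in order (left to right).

8 6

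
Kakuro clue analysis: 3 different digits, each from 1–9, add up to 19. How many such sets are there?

5

3 distinct digits from 1–9 sum between 6 and 24.
Enumerating: {2,8,9}, {3,7,9}, {4,6,9}, {4,7,8}, {5,6,8}.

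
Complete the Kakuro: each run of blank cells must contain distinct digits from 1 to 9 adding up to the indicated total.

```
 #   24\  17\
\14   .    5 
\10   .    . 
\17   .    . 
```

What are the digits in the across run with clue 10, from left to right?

7, 3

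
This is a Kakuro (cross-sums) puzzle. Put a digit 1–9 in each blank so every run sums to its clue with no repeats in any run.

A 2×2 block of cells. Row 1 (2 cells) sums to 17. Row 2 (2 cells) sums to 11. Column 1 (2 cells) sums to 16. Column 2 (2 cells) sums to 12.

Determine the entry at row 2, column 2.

4

17 in 2 cells must be {8,9}; 16 in 2 cells must be {7,9}.
The 17 across and the 16 down share only 9, so (1,1) = 9.
(1,2) = 17 − 9 = 8 completes the 17 across.
(2,1) = 16 − 9 = 7 completes the 16 down.
(2,2) = 11 − 7 = 4 completes the 11 across.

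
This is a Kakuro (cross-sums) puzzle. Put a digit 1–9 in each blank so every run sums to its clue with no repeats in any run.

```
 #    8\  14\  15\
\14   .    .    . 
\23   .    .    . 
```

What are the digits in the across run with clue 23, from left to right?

23 in 3 cells must be {6,8,9}.
The 23 across and the 8 down share only 6, so R2C1 = 6.
R1C1 = 8 − 6 = 2 completes the 8 down.
Nothing is forced directly, so branch on R2C2, whose candidates are 8 or 9. If R2C2 = 8: then R1C2 would have to be in {3,4,5,7,8,9} for the 14 across but in {6} for the 14 down — contradiction. So R2C2 = 9.
R1C2 = 14 − 9 = 5 completes the 14 down.
R1C3 = 14 − 7 = 7 completes the 14 across.
R2C3 = 23 − 15 = 8 completes the 23 across.

6 9 8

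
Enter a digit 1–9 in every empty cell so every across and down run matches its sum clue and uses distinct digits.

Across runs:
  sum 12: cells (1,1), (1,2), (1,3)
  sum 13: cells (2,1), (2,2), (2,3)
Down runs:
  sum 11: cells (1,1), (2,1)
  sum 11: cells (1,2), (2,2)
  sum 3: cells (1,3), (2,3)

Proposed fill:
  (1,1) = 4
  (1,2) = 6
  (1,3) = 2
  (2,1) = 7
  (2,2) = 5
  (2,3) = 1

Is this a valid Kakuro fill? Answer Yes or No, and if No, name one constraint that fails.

Yes

Across: 4+6+2=12; 7+5+1=13. Down: 4+7=11; 6+5=11; 2+1=3. No digit repeats within any run.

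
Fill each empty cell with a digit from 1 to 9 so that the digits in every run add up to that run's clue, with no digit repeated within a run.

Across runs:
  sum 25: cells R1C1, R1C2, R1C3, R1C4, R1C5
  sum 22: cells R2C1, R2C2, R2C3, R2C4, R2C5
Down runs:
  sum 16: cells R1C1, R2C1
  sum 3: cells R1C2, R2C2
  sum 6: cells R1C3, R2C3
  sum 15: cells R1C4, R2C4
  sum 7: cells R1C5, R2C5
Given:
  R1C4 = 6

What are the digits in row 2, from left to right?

16 in 2 cells must be {7,9}; 3 in 2 cells must be {1,2}.
R2C4 = 15 − 6 = 9 completes the 15 down.
R2C1 = 7: the only remaining digit allowed by both the 22 across and the 16 down.
R1C1 = 16 − 7 = 9 completes the 16 down.
Nothing is forced directly, so branch on R1C2, whose candidates are 1 or 2. If R1C2 = 2: that forces R2C2 = 1, R2C3 = 2, R2C5 = 3, after which R1C3 would have to be in {1,3,5,7} for the 25 across but in {4} for the 6 down — contradiction. So R1C2 = 1.
R2C2 = 3 − 1 = 2 completes the 3 down.
Given what's placed, R2C3 must be 1 to fit the 22 across and 6 down.
R2C5 = 22 − 19 = 3 completes the 22 across.

7 2 1 9 3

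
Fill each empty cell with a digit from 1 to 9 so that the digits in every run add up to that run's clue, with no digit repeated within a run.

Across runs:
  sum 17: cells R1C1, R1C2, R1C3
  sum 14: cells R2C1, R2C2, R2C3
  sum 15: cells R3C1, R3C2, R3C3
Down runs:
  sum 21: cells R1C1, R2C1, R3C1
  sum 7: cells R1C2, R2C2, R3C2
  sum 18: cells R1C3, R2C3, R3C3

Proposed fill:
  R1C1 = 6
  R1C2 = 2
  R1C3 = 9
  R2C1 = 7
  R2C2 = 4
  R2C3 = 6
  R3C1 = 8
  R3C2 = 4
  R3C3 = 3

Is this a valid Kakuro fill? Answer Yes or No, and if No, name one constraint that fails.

No — the down run R1C2–R3C2 sums to 10, not 7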